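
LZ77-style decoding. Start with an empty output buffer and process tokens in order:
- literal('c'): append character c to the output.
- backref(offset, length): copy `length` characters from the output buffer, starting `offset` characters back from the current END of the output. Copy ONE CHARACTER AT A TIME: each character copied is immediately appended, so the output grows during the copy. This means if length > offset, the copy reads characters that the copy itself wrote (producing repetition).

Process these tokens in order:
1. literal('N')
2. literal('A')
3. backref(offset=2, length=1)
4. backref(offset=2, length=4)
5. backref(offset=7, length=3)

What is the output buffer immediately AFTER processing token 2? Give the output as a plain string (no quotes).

Answer: NA

Derivation:
Token 1: literal('N'). Output: "N"
Token 2: literal('A'). Output: "NA"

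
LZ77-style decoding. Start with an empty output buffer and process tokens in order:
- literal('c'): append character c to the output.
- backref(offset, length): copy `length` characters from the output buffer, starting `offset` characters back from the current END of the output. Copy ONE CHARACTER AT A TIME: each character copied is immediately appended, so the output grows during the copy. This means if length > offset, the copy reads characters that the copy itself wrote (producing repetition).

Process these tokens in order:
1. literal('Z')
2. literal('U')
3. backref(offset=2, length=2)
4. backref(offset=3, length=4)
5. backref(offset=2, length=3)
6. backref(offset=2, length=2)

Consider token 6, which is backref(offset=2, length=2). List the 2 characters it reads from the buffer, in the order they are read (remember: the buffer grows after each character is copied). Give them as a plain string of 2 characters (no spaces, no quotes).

Token 1: literal('Z'). Output: "Z"
Token 2: literal('U'). Output: "ZU"
Token 3: backref(off=2, len=2). Copied 'ZU' from pos 0. Output: "ZUZU"
Token 4: backref(off=3, len=4) (overlapping!). Copied 'UZUU' from pos 1. Output: "ZUZUUZUU"
Token 5: backref(off=2, len=3) (overlapping!). Copied 'UUU' from pos 6. Output: "ZUZUUZUUUUU"
Token 6: backref(off=2, len=2). Buffer before: "ZUZUUZUUUUU" (len 11)
  byte 1: read out[9]='U', append. Buffer now: "ZUZUUZUUUUUU"
  byte 2: read out[10]='U', append. Buffer now: "ZUZUUZUUUUUUU"

Answer: UU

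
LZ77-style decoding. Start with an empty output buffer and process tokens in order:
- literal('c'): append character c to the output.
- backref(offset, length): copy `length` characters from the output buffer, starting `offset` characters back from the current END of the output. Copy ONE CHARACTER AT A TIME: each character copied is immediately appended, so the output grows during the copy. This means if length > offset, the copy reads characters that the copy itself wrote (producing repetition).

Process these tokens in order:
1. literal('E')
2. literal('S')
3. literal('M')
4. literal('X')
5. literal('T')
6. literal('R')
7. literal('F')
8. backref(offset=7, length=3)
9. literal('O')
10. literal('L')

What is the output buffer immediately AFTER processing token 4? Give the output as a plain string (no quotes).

Answer: ESMX

Derivation:
Token 1: literal('E'). Output: "E"
Token 2: literal('S'). Output: "ES"
Token 3: literal('M'). Output: "ESM"
Token 4: literal('X'). Output: "ESMX"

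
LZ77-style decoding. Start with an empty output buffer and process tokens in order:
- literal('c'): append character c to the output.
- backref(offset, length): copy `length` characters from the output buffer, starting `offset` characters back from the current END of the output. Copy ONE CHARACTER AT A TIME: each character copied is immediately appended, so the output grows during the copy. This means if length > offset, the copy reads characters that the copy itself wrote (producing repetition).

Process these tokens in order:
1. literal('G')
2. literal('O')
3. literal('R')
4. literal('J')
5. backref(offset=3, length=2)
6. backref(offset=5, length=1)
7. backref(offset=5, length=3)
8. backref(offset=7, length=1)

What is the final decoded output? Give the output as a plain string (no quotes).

Token 1: literal('G'). Output: "G"
Token 2: literal('O'). Output: "GO"
Token 3: literal('R'). Output: "GOR"
Token 4: literal('J'). Output: "GORJ"
Token 5: backref(off=3, len=2). Copied 'OR' from pos 1. Output: "GORJOR"
Token 6: backref(off=5, len=1). Copied 'O' from pos 1. Output: "GORJORO"
Token 7: backref(off=5, len=3). Copied 'RJO' from pos 2. Output: "GORJORORJO"
Token 8: backref(off=7, len=1). Copied 'J' from pos 3. Output: "GORJORORJOJ"

Answer: GORJORORJOJ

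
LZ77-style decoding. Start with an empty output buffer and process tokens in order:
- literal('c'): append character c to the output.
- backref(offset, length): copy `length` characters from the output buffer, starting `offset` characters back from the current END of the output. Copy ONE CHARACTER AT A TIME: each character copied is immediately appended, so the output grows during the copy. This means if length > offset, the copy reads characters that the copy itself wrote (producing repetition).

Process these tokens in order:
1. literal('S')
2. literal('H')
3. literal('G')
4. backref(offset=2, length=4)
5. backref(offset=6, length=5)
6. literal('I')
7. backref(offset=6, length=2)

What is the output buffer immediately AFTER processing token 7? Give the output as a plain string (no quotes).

Token 1: literal('S'). Output: "S"
Token 2: literal('H'). Output: "SH"
Token 3: literal('G'). Output: "SHG"
Token 4: backref(off=2, len=4) (overlapping!). Copied 'HGHG' from pos 1. Output: "SHGHGHG"
Token 5: backref(off=6, len=5). Copied 'HGHGH' from pos 1. Output: "SHGHGHGHGHGH"
Token 6: literal('I'). Output: "SHGHGHGHGHGHI"
Token 7: backref(off=6, len=2). Copied 'HG' from pos 7. Output: "SHGHGHGHGHGHIHG"

Answer: SHGHGHGHGHGHIHG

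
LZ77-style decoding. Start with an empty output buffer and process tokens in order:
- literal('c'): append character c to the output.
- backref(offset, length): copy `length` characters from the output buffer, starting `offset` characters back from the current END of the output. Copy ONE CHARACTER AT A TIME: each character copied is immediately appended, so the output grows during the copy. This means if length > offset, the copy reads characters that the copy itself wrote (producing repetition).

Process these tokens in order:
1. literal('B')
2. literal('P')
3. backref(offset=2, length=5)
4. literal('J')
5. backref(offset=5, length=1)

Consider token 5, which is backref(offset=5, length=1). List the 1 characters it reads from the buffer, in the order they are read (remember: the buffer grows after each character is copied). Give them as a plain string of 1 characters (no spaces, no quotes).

Answer: P

Derivation:
Token 1: literal('B'). Output: "B"
Token 2: literal('P'). Output: "BP"
Token 3: backref(off=2, len=5) (overlapping!). Copied 'BPBPB' from pos 0. Output: "BPBPBPB"
Token 4: literal('J'). Output: "BPBPBPBJ"
Token 5: backref(off=5, len=1). Buffer before: "BPBPBPBJ" (len 8)
  byte 1: read out[3]='P', append. Buffer now: "BPBPBPBJP"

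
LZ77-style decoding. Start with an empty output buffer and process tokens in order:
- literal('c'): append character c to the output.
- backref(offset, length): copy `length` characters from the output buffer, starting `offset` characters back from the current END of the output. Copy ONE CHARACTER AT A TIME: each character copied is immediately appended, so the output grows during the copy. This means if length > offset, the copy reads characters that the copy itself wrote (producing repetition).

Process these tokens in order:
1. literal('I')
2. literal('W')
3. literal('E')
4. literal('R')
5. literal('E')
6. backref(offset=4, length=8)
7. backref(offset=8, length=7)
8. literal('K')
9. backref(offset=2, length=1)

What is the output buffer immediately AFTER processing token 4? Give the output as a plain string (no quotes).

Token 1: literal('I'). Output: "I"
Token 2: literal('W'). Output: "IW"
Token 3: literal('E'). Output: "IWE"
Token 4: literal('R'). Output: "IWER"

Answer: IWER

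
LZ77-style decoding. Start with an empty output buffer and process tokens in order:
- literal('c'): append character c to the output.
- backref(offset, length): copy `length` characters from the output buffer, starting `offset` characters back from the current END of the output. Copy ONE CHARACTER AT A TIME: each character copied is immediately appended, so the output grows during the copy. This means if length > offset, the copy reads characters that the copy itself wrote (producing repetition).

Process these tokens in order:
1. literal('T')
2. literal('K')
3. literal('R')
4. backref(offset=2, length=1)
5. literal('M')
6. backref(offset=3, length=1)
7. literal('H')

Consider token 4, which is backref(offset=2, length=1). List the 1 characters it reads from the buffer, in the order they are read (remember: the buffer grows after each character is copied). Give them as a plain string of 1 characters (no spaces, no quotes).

Token 1: literal('T'). Output: "T"
Token 2: literal('K'). Output: "TK"
Token 3: literal('R'). Output: "TKR"
Token 4: backref(off=2, len=1). Buffer before: "TKR" (len 3)
  byte 1: read out[1]='K', append. Buffer now: "TKRK"

Answer: K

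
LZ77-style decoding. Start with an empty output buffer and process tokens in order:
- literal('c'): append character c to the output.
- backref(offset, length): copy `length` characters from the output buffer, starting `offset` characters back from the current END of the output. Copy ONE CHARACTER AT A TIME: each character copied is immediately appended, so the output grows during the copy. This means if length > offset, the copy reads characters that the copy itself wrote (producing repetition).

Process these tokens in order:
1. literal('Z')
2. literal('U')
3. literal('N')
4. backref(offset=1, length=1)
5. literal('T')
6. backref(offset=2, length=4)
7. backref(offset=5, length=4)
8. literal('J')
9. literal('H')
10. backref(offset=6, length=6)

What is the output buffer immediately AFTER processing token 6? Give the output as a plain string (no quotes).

Answer: ZUNNTNTNT

Derivation:
Token 1: literal('Z'). Output: "Z"
Token 2: literal('U'). Output: "ZU"
Token 3: literal('N'). Output: "ZUN"
Token 4: backref(off=1, len=1). Copied 'N' from pos 2. Output: "ZUNN"
Token 5: literal('T'). Output: "ZUNNT"
Token 6: backref(off=2, len=4) (overlapping!). Copied 'NTNT' from pos 3. Output: "ZUNNTNTNT"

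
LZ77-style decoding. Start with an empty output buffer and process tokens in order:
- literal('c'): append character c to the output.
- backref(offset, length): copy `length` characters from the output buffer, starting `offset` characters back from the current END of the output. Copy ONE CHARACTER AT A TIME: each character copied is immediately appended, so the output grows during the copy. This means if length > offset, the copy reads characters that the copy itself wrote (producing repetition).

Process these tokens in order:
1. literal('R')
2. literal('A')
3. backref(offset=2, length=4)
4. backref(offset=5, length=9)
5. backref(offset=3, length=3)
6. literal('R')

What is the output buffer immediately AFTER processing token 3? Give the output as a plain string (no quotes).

Token 1: literal('R'). Output: "R"
Token 2: literal('A'). Output: "RA"
Token 3: backref(off=2, len=4) (overlapping!). Copied 'RARA' from pos 0. Output: "RARARA"

Answer: RARARA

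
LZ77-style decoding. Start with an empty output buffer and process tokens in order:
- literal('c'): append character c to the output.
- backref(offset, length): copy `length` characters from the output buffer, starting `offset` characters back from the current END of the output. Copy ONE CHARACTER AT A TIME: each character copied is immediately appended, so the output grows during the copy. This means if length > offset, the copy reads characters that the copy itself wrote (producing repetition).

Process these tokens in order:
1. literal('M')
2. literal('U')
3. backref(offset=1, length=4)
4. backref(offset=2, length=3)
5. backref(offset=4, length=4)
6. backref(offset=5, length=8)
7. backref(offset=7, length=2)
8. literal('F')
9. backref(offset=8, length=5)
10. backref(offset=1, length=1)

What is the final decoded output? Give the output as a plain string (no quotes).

Token 1: literal('M'). Output: "M"
Token 2: literal('U'). Output: "MU"
Token 3: backref(off=1, len=4) (overlapping!). Copied 'UUUU' from pos 1. Output: "MUUUUU"
Token 4: backref(off=2, len=3) (overlapping!). Copied 'UUU' from pos 4. Output: "MUUUUUUUU"
Token 5: backref(off=4, len=4). Copied 'UUUU' from pos 5. Output: "MUUUUUUUUUUUU"
Token 6: backref(off=5, len=8) (overlapping!). Copied 'UUUUUUUU' from pos 8. Output: "MUUUUUUUUUUUUUUUUUUUU"
Token 7: backref(off=7, len=2). Copied 'UU' from pos 14. Output: "MUUUUUUUUUUUUUUUUUUUUUU"
Token 8: literal('F'). Output: "MUUUUUUUUUUUUUUUUUUUUUUF"
Token 9: backref(off=8, len=5). Copied 'UUUUU' from pos 16. Output: "MUUUUUUUUUUUUUUUUUUUUUUFUUUUU"
Token 10: backref(off=1, len=1). Copied 'U' from pos 28. Output: "MUUUUUUUUUUUUUUUUUUUUUUFUUUUUU"

Answer: MUUUUUUUUUUUUUUUUUUUUUUFUUUUUU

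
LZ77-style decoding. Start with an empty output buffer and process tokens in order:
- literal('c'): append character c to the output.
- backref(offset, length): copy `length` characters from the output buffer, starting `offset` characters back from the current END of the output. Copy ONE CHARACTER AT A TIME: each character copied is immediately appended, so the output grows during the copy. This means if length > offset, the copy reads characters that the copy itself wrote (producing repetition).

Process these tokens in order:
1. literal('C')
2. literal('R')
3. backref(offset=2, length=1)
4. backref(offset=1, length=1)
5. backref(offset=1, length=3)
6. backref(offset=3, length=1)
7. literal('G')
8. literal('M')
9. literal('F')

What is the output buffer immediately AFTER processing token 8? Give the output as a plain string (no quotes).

Token 1: literal('C'). Output: "C"
Token 2: literal('R'). Output: "CR"
Token 3: backref(off=2, len=1). Copied 'C' from pos 0. Output: "CRC"
Token 4: backref(off=1, len=1). Copied 'C' from pos 2. Output: "CRCC"
Token 5: backref(off=1, len=3) (overlapping!). Copied 'CCC' from pos 3. Output: "CRCCCCC"
Token 6: backref(off=3, len=1). Copied 'C' from pos 4. Output: "CRCCCCCC"
Token 7: literal('G'). Output: "CRCCCCCCG"
Token 8: literal('M'). Output: "CRCCCCCCGM"

Answer: CRCCCCCCGM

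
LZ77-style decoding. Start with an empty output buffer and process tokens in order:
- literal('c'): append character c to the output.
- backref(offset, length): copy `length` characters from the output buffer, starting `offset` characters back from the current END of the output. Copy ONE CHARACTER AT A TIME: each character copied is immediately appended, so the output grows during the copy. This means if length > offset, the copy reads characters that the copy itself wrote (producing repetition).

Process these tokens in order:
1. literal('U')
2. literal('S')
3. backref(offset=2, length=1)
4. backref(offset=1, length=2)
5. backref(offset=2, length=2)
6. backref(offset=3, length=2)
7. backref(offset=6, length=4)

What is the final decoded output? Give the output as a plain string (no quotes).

Token 1: literal('U'). Output: "U"
Token 2: literal('S'). Output: "US"
Token 3: backref(off=2, len=1). Copied 'U' from pos 0. Output: "USU"
Token 4: backref(off=1, len=2) (overlapping!). Copied 'UU' from pos 2. Output: "USUUU"
Token 5: backref(off=2, len=2). Copied 'UU' from pos 3. Output: "USUUUUU"
Token 6: backref(off=3, len=2). Copied 'UU' from pos 4. Output: "USUUUUUUU"
Token 7: backref(off=6, len=4). Copied 'UUUU' from pos 3. Output: "USUUUUUUUUUUU"

Answer: USUUUUUUUUUUU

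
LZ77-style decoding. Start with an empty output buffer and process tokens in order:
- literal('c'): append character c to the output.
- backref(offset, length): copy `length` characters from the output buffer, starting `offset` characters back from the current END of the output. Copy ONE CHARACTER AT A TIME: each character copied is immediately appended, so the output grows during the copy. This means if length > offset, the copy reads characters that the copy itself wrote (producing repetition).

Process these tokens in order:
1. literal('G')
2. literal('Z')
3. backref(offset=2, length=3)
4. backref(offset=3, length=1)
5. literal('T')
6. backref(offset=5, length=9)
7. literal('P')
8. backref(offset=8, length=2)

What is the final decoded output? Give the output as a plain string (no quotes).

Answer: GZGZGGTGZGGTGZGGPGG

Derivation:
Token 1: literal('G'). Output: "G"
Token 2: literal('Z'). Output: "GZ"
Token 3: backref(off=2, len=3) (overlapping!). Copied 'GZG' from pos 0. Output: "GZGZG"
Token 4: backref(off=3, len=1). Copied 'G' from pos 2. Output: "GZGZGG"
Token 5: literal('T'). Output: "GZGZGGT"
Token 6: backref(off=5, len=9) (overlapping!). Copied 'GZGGTGZGG' from pos 2. Output: "GZGZGGTGZGGTGZGG"
Token 7: literal('P'). Output: "GZGZGGTGZGGTGZGGP"
Token 8: backref(off=8, len=2). Copied 'GG' from pos 9. Output: "GZGZGGTGZGGTGZGGPGG"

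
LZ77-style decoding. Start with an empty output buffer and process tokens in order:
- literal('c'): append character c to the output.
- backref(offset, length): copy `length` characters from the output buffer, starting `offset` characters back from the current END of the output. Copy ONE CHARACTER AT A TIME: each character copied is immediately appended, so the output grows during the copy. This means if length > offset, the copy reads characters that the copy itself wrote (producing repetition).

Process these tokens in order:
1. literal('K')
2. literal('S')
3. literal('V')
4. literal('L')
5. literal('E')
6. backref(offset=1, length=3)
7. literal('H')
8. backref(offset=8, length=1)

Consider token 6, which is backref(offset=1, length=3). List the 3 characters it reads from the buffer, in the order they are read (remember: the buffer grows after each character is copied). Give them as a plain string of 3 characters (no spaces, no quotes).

Answer: EEE

Derivation:
Token 1: literal('K'). Output: "K"
Token 2: literal('S'). Output: "KS"
Token 3: literal('V'). Output: "KSV"
Token 4: literal('L'). Output: "KSVL"
Token 5: literal('E'). Output: "KSVLE"
Token 6: backref(off=1, len=3). Buffer before: "KSVLE" (len 5)
  byte 1: read out[4]='E', append. Buffer now: "KSVLEE"
  byte 2: read out[5]='E', append. Buffer now: "KSVLEEE"
  byte 3: read out[6]='E', append. Buffer now: "KSVLEEEE"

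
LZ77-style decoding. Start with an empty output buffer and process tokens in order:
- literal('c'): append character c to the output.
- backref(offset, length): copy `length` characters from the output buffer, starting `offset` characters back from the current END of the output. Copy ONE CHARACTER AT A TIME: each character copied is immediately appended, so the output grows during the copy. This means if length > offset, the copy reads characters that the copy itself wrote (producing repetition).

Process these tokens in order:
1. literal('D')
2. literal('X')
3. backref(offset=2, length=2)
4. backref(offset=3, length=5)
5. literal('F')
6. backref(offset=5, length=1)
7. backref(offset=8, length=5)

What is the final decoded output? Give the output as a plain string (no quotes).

Token 1: literal('D'). Output: "D"
Token 2: literal('X'). Output: "DX"
Token 3: backref(off=2, len=2). Copied 'DX' from pos 0. Output: "DXDX"
Token 4: backref(off=3, len=5) (overlapping!). Copied 'XDXXD' from pos 1. Output: "DXDXXDXXD"
Token 5: literal('F'). Output: "DXDXXDXXDF"
Token 6: backref(off=5, len=1). Copied 'D' from pos 5. Output: "DXDXXDXXDFD"
Token 7: backref(off=8, len=5). Copied 'XXDXX' from pos 3. Output: "DXDXXDXXDFDXXDXX"

Answer: DXDXXDXXDFDXXDXX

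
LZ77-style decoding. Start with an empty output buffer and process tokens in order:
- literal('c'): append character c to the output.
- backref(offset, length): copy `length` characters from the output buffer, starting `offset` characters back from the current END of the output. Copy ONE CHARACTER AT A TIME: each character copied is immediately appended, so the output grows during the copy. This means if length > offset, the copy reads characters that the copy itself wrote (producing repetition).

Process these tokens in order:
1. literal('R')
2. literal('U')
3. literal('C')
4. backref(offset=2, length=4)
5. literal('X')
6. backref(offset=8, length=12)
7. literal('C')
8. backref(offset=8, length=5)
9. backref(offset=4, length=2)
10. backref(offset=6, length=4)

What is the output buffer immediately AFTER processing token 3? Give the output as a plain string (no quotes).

Answer: RUC

Derivation:
Token 1: literal('R'). Output: "R"
Token 2: literal('U'). Output: "RU"
Token 3: literal('C'). Output: "RUC"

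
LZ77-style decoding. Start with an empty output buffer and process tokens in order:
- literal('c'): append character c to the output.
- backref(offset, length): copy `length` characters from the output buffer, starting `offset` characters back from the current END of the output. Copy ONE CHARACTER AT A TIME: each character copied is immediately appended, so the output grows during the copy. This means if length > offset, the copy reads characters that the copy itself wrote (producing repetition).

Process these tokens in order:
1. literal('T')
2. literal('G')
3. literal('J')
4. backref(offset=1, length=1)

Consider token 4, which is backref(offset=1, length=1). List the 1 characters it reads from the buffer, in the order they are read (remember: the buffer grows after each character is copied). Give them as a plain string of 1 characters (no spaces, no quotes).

Answer: J

Derivation:
Token 1: literal('T'). Output: "T"
Token 2: literal('G'). Output: "TG"
Token 3: literal('J'). Output: "TGJ"
Token 4: backref(off=1, len=1). Buffer before: "TGJ" (len 3)
  byte 1: read out[2]='J', append. Buffer now: "TGJJ"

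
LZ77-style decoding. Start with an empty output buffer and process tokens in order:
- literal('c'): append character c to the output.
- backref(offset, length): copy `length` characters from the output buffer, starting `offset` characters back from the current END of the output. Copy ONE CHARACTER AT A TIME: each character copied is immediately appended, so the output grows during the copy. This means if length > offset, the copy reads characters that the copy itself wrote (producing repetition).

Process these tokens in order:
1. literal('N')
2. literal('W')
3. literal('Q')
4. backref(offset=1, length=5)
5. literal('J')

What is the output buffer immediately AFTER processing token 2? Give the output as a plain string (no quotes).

Answer: NW

Derivation:
Token 1: literal('N'). Output: "N"
Token 2: literal('W'). Output: "NW"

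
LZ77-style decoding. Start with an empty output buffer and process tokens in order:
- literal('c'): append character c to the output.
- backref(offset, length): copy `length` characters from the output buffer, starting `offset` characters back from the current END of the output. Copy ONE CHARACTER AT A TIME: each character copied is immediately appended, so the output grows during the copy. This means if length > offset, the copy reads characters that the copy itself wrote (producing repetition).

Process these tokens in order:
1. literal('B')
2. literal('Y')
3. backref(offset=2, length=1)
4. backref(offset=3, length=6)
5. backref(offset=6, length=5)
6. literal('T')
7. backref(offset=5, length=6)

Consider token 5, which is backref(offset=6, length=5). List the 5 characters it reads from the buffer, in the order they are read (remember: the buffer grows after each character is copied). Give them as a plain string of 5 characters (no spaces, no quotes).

Answer: BYBBY

Derivation:
Token 1: literal('B'). Output: "B"
Token 2: literal('Y'). Output: "BY"
Token 3: backref(off=2, len=1). Copied 'B' from pos 0. Output: "BYB"
Token 4: backref(off=3, len=6) (overlapping!). Copied 'BYBBYB' from pos 0. Output: "BYBBYBBYB"
Token 5: backref(off=6, len=5). Buffer before: "BYBBYBBYB" (len 9)
  byte 1: read out[3]='B', append. Buffer now: "BYBBYBBYBB"
  byte 2: read out[4]='Y', append. Buffer now: "BYBBYBBYBBY"
  byte 3: read out[5]='B', append. Buffer now: "BYBBYBBYBBYB"
  byte 4: read out[6]='B', append. Buffer now: "BYBBYBBYBBYBB"
  byte 5: read out[7]='Y', append. Buffer now: "BYBBYBBYBBYBBY"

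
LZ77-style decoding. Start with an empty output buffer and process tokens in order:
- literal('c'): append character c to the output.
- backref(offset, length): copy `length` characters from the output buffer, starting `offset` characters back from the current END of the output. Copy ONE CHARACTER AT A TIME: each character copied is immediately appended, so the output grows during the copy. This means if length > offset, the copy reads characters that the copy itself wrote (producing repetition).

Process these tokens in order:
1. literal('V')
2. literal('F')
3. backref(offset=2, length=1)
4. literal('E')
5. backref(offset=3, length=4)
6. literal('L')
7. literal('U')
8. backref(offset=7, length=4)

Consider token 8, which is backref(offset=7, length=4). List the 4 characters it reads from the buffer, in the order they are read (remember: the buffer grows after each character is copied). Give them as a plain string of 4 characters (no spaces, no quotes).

Answer: EFVE

Derivation:
Token 1: literal('V'). Output: "V"
Token 2: literal('F'). Output: "VF"
Token 3: backref(off=2, len=1). Copied 'V' from pos 0. Output: "VFV"
Token 4: literal('E'). Output: "VFVE"
Token 5: backref(off=3, len=4) (overlapping!). Copied 'FVEF' from pos 1. Output: "VFVEFVEF"
Token 6: literal('L'). Output: "VFVEFVEFL"
Token 7: literal('U'). Output: "VFVEFVEFLU"
Token 8: backref(off=7, len=4). Buffer before: "VFVEFVEFLU" (len 10)
  byte 1: read out[3]='E', append. Buffer now: "VFVEFVEFLUE"
  byte 2: read out[4]='F', append. Buffer now: "VFVEFVEFLUEF"
  byte 3: read out[5]='V', append. Buffer now: "VFVEFVEFLUEFV"
  byte 4: read out[6]='E', append. Buffer now: "VFVEFVEFLUEFVE"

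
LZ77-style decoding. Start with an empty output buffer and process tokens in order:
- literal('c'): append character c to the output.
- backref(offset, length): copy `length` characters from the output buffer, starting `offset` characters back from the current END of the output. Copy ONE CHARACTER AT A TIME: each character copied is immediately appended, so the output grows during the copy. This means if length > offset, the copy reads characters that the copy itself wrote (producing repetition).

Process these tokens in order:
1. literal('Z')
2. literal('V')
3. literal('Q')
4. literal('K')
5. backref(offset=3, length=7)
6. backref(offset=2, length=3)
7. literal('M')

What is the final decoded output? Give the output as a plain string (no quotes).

Answer: ZVQKVQKVQKVKVKM

Derivation:
Token 1: literal('Z'). Output: "Z"
Token 2: literal('V'). Output: "ZV"
Token 3: literal('Q'). Output: "ZVQ"
Token 4: literal('K'). Output: "ZVQK"
Token 5: backref(off=3, len=7) (overlapping!). Copied 'VQKVQKV' from pos 1. Output: "ZVQKVQKVQKV"
Token 6: backref(off=2, len=3) (overlapping!). Copied 'KVK' from pos 9. Output: "ZVQKVQKVQKVKVK"
Token 7: literal('M'). Output: "ZVQKVQKVQKVKVKM"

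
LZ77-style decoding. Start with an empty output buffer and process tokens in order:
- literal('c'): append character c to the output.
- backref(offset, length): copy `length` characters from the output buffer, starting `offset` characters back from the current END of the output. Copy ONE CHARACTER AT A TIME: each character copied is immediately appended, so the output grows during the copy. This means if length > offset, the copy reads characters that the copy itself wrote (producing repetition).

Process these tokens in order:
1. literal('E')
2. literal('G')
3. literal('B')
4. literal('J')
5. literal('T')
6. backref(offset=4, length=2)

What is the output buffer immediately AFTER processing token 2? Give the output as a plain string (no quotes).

Token 1: literal('E'). Output: "E"
Token 2: literal('G'). Output: "EG"

Answer: EG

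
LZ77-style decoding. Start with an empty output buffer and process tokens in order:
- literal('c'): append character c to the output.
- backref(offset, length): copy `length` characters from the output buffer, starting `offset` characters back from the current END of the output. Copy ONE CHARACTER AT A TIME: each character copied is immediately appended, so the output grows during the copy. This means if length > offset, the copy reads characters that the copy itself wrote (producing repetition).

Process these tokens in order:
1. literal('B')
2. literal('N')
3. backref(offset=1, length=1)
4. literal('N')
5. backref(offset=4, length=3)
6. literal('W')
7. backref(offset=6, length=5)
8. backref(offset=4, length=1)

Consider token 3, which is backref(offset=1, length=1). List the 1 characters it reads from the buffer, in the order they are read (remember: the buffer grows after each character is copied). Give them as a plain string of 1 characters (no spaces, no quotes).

Token 1: literal('B'). Output: "B"
Token 2: literal('N'). Output: "BN"
Token 3: backref(off=1, len=1). Buffer before: "BN" (len 2)
  byte 1: read out[1]='N', append. Buffer now: "BNN"

Answer: N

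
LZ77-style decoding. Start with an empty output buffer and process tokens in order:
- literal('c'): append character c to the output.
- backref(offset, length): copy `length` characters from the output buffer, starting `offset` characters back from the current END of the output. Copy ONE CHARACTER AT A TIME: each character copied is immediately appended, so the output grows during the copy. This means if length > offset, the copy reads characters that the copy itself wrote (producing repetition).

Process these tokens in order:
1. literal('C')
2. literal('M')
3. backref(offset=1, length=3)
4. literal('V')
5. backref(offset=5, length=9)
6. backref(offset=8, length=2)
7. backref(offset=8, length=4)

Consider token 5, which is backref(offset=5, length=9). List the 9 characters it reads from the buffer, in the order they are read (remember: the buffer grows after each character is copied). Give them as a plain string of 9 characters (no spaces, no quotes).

Token 1: literal('C'). Output: "C"
Token 2: literal('M'). Output: "CM"
Token 3: backref(off=1, len=3) (overlapping!). Copied 'MMM' from pos 1. Output: "CMMMM"
Token 4: literal('V'). Output: "CMMMMV"
Token 5: backref(off=5, len=9). Buffer before: "CMMMMV" (len 6)
  byte 1: read out[1]='M', append. Buffer now: "CMMMMVM"
  byte 2: read out[2]='M', append. Buffer now: "CMMMMVMM"
  byte 3: read out[3]='M', append. Buffer now: "CMMMMVMMM"
  byte 4: read out[4]='M', append. Buffer now: "CMMMMVMMMM"
  byte 5: read out[5]='V', append. Buffer now: "CMMMMVMMMMV"
  byte 6: read out[6]='M', append. Buffer now: "CMMMMVMMMMVM"
  byte 7: read out[7]='M', append. Buffer now: "CMMMMVMMMMVMM"
  byte 8: read out[8]='M', append. Buffer now: "CMMMMVMMMMVMMM"
  byte 9: read out[9]='M', append. Buffer now: "CMMMMVMMMMVMMMM"

Answer: MMMMVMMMM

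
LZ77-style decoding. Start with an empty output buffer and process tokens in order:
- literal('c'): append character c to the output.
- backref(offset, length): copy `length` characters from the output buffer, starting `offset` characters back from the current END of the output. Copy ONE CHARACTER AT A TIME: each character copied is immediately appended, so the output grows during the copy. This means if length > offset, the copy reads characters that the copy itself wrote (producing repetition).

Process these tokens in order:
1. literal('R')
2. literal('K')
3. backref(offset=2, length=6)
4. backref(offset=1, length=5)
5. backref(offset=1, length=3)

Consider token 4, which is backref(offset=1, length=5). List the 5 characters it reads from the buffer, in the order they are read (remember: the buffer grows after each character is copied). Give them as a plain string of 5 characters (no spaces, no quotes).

Answer: KKKKK

Derivation:
Token 1: literal('R'). Output: "R"
Token 2: literal('K'). Output: "RK"
Token 3: backref(off=2, len=6) (overlapping!). Copied 'RKRKRK' from pos 0. Output: "RKRKRKRK"
Token 4: backref(off=1, len=5). Buffer before: "RKRKRKRK" (len 8)
  byte 1: read out[7]='K', append. Buffer now: "RKRKRKRKK"
  byte 2: read out[8]='K', append. Buffer now: "RKRKRKRKKK"
  byte 3: read out[9]='K', append. Buffer now: "RKRKRKRKKKK"
  byte 4: read out[10]='K', append. Buffer now: "RKRKRKRKKKKK"
  byte 5: read out[11]='K', append. Buffer now: "RKRKRKRKKKKKK"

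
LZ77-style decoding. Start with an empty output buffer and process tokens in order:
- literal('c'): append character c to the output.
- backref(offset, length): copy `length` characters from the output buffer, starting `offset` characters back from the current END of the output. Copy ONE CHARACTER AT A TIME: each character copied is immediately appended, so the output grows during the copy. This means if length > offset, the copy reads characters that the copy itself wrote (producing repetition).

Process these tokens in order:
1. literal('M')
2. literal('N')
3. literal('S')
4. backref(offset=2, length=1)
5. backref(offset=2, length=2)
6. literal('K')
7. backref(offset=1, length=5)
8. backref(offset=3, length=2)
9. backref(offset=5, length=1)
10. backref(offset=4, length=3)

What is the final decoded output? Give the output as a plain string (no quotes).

Answer: MNSNSNKKKKKKKKKKKK

Derivation:
Token 1: literal('M'). Output: "M"
Token 2: literal('N'). Output: "MN"
Token 3: literal('S'). Output: "MNS"
Token 4: backref(off=2, len=1). Copied 'N' from pos 1. Output: "MNSN"
Token 5: backref(off=2, len=2). Copied 'SN' from pos 2. Output: "MNSNSN"
Token 6: literal('K'). Output: "MNSNSNK"
Token 7: backref(off=1, len=5) (overlapping!). Copied 'KKKKK' from pos 6. Output: "MNSNSNKKKKKK"
Token 8: backref(off=3, len=2). Copied 'KK' from pos 9. Output: "MNSNSNKKKKKKKK"
Token 9: backref(off=5, len=1). Copied 'K' from pos 9. Output: "MNSNSNKKKKKKKKK"
Token 10: backref(off=4, len=3). Copied 'KKK' from pos 11. Output: "MNSNSNKKKKKKKKKKKK"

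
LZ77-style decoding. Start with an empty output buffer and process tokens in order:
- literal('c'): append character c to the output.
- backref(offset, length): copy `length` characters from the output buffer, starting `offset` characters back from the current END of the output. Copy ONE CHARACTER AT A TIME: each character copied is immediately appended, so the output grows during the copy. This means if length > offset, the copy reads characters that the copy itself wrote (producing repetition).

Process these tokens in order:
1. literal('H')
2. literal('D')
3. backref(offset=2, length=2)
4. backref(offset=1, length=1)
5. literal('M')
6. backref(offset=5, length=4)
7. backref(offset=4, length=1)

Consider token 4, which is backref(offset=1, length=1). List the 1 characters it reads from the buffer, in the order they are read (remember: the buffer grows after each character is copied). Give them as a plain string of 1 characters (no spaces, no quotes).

Answer: D

Derivation:
Token 1: literal('H'). Output: "H"
Token 2: literal('D'). Output: "HD"
Token 3: backref(off=2, len=2). Copied 'HD' from pos 0. Output: "HDHD"
Token 4: backref(off=1, len=1). Buffer before: "HDHD" (len 4)
  byte 1: read out[3]='D', append. Buffer now: "HDHDD"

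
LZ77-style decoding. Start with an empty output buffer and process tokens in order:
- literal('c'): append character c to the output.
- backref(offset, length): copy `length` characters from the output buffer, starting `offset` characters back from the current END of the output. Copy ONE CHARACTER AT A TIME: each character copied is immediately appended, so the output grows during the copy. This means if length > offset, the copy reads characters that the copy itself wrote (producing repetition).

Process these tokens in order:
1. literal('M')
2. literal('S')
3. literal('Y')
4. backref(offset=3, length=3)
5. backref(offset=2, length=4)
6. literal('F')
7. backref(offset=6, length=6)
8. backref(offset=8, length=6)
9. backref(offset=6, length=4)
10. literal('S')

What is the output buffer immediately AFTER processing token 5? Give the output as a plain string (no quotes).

Answer: MSYMSYSYSY

Derivation:
Token 1: literal('M'). Output: "M"
Token 2: literal('S'). Output: "MS"
Token 3: literal('Y'). Output: "MSY"
Token 4: backref(off=3, len=3). Copied 'MSY' from pos 0. Output: "MSYMSY"
Token 5: backref(off=2, len=4) (overlapping!). Copied 'SYSY' from pos 4. Output: "MSYMSYSYSY"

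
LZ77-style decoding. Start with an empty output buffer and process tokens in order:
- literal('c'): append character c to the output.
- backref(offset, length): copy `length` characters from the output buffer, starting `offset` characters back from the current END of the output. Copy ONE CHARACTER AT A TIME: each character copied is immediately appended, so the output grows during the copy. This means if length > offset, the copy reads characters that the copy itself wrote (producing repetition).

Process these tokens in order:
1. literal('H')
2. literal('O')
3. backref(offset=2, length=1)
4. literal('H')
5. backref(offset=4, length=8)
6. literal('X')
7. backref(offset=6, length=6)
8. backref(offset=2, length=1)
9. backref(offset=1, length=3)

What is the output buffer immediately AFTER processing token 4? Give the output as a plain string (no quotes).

Answer: HOHH

Derivation:
Token 1: literal('H'). Output: "H"
Token 2: literal('O'). Output: "HO"
Token 3: backref(off=2, len=1). Copied 'H' from pos 0. Output: "HOH"
Token 4: literal('H'). Output: "HOHH"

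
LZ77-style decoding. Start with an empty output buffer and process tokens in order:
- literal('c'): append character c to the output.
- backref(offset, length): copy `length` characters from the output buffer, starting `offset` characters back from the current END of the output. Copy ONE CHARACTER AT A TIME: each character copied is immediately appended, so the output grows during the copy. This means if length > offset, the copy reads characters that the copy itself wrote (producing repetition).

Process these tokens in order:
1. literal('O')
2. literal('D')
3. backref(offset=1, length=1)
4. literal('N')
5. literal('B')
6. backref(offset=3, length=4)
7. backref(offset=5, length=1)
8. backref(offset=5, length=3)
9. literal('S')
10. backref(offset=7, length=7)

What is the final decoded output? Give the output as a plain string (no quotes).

Answer: ODDNBDNBDBDNBSBDBDNBS

Derivation:
Token 1: literal('O'). Output: "O"
Token 2: literal('D'). Output: "OD"
Token 3: backref(off=1, len=1). Copied 'D' from pos 1. Output: "ODD"
Token 4: literal('N'). Output: "ODDN"
Token 5: literal('B'). Output: "ODDNB"
Token 6: backref(off=3, len=4) (overlapping!). Copied 'DNBD' from pos 2. Output: "ODDNBDNBD"
Token 7: backref(off=5, len=1). Copied 'B' from pos 4. Output: "ODDNBDNBDB"
Token 8: backref(off=5, len=3). Copied 'DNB' from pos 5. Output: "ODDNBDNBDBDNB"
Token 9: literal('S'). Output: "ODDNBDNBDBDNBS"
Token 10: backref(off=7, len=7). Copied 'BDBDNBS' from pos 7. Output: "ODDNBDNBDBDNBSBDBDNBS"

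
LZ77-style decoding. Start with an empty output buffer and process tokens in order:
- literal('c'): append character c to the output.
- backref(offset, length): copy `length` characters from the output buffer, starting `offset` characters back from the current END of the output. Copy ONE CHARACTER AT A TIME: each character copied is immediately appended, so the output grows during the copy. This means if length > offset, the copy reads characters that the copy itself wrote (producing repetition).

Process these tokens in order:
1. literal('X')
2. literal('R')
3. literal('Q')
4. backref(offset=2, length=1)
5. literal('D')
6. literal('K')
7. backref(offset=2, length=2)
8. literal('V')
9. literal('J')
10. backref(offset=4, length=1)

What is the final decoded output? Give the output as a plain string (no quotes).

Answer: XRQRDKDKVJD

Derivation:
Token 1: literal('X'). Output: "X"
Token 2: literal('R'). Output: "XR"
Token 3: literal('Q'). Output: "XRQ"
Token 4: backref(off=2, len=1). Copied 'R' from pos 1. Output: "XRQR"
Token 5: literal('D'). Output: "XRQRD"
Token 6: literal('K'). Output: "XRQRDK"
Token 7: backref(off=2, len=2). Copied 'DK' from pos 4. Output: "XRQRDKDK"
Token 8: literal('V'). Output: "XRQRDKDKV"
Token 9: literal('J'). Output: "XRQRDKDKVJ"
Token 10: backref(off=4, len=1). Copied 'D' from pos 6. Output: "XRQRDKDKVJD"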